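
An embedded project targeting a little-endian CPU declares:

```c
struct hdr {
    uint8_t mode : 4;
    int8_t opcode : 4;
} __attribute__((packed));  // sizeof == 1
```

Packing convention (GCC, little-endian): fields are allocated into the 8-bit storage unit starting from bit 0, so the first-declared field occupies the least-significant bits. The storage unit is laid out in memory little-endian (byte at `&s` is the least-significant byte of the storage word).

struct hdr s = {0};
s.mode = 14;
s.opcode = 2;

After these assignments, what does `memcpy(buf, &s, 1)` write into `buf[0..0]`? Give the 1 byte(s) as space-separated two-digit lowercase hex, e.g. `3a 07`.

[0+:4] mode=14 & 0xf = 0xe; word=0x0e
[4+:4] opcode=2 & 0xf = 0x2; word=0x2e
word = 0x2e → little-endian bytes:
  [0]=0x2e

2e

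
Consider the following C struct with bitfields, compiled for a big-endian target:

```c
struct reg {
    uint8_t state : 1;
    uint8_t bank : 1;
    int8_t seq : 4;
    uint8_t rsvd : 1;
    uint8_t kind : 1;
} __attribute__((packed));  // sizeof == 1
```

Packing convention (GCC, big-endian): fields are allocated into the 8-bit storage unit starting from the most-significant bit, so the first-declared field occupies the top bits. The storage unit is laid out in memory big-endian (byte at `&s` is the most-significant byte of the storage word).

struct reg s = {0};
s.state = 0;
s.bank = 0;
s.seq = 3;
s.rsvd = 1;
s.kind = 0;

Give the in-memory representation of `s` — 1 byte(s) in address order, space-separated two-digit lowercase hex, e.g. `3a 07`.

0e

[7+:1] state=0 & 0x1 = 0x0; word=0x00
[6+:1] bank=0 & 0x1 = 0x0; word=0x00
[2+:4] seq=3 & 0xf = 0x3; word=0x0c
[1+:1] rsvd=1 & 0x1 = 0x1; word=0x0e
[0+:1] kind=0 & 0x1 = 0x0; word=0x0e
word = 0x0e → big-endian bytes:
  [0]=0x0e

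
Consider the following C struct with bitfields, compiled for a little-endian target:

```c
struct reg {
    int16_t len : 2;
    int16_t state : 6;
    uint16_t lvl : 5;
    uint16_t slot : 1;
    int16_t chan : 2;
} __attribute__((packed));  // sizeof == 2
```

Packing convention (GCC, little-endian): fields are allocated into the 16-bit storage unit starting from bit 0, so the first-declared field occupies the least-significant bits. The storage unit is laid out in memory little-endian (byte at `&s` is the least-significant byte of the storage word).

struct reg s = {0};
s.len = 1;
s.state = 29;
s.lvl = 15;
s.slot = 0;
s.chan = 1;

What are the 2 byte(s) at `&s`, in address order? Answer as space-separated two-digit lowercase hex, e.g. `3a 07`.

len (2b) val=1 bits=0x1 at bit 0: 0x0001
state (6b) val=29 bits=0x1d at bit 2: 0x0075
lvl (5b) val=15 bits=0xf at bit 8: 0x0f75
slot (1b) val=0 bits=0x0 at bit 13: 0x0f75
chan (2b) val=1 bits=0x1 at bit 14: 0x4f75
word = 0x4f75 → little-endian bytes:
  [0]=0x75  [1]=0x4f

75 4f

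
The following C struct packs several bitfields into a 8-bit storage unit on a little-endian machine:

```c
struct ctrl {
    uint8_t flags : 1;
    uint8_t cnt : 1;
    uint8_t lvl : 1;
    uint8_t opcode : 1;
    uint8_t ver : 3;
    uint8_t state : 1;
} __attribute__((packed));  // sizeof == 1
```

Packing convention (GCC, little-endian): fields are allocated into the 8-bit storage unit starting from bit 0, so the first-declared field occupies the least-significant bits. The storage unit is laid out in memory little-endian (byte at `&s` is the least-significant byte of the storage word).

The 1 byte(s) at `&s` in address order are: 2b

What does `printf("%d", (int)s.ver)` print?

2

[0]=0x2b (little-endian) → word 0x2b
flags:1 @ bit 0 → (0x2b>>0)&0x1 = 0x1
cnt:1 @ bit 1 → (0x2b>>1)&0x1 = 0x1
lvl:1 @ bit 2 → (0x2b>>2)&0x1 = 0x0
opcode:1 @ bit 3 → (0x2b>>3)&0x1 = 0x1
ver:3 @ bit 4 → (0x2b>>4)&0x7 = 0x2  ←
state:1 @ bit 7 → (0x2b>>7)&0x1 = 0x0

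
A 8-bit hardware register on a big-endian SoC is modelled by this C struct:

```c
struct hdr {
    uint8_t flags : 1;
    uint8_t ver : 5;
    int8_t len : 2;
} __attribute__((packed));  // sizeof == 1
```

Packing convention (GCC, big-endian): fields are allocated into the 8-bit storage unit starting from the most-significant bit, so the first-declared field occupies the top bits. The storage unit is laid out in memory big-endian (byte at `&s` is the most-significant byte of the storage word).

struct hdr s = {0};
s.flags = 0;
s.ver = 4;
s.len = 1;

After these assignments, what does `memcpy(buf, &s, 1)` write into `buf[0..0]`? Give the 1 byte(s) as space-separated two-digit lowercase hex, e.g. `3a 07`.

11

[7+:1] flags=0 & 0x1 = 0x0; word=0x00
[2+:5] ver=4 & 0x1f = 0x4; word=0x10
[0+:2] len=1 & 0x3 = 0x1; word=0x11
word = 0x11 → big-endian bytes:
  [0]=0x11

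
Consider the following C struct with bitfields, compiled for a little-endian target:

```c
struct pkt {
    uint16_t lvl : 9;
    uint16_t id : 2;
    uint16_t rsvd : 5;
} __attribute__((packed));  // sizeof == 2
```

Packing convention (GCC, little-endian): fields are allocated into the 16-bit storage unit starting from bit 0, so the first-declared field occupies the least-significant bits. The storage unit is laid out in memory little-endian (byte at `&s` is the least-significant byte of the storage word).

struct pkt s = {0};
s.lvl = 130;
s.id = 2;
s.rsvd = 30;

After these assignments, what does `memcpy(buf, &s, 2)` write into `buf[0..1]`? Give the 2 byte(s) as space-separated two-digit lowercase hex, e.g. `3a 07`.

82 f4

lvl (9b) val=130 bits=0x82 at bit 0: 0x0082
id (2b) val=2 bits=0x2 at bit 9: 0x0482
rsvd (5b) val=30 bits=0x1e at bit 11: 0xf482
word = 0xf482 → little-endian bytes:
  [0]=0x82  [1]=0xf4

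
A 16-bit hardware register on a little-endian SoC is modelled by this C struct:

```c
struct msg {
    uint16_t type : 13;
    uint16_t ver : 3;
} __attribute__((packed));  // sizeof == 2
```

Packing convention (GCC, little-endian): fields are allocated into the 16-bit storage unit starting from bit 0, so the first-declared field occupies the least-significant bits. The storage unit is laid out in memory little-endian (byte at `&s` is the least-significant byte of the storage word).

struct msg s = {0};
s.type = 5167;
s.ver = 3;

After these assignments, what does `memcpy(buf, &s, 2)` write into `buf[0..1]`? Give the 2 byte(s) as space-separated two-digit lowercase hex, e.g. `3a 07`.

2f 74

[0+:13] type=5167 & 0x1fff = 0x142f; word=0x142f
[13+:3] ver=3 & 0x7 = 0x3; word=0x742f
word = 0x742f → little-endian bytes:
  [0]=0x2f  [1]=0x74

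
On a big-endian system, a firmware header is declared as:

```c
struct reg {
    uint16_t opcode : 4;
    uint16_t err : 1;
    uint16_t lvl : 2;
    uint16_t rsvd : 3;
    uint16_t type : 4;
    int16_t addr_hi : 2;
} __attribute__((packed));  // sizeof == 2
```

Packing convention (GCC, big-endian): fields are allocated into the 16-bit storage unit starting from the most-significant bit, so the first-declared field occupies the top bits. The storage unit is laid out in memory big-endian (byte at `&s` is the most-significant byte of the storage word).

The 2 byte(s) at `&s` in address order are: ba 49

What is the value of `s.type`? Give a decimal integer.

2

[0]=0xba [1]=0x49 (big-endian) → word 0xba49
opcode:4 @ bit 12 → (0xba49>>12)&0xf = 0xb
err:1 @ bit 11 → (0xba49>>11)&0x1 = 0x1
lvl:2 @ bit 9 → (0xba49>>9)&0x3 = 0x1
rsvd:3 @ bit 6 → (0xba49>>6)&0x7 = 0x1
type:4 @ bit 2 → (0xba49>>2)&0xf = 0x2  ←
addr_hi:2 @ bit 0 → (0xba49>>0)&0x3 = 0x1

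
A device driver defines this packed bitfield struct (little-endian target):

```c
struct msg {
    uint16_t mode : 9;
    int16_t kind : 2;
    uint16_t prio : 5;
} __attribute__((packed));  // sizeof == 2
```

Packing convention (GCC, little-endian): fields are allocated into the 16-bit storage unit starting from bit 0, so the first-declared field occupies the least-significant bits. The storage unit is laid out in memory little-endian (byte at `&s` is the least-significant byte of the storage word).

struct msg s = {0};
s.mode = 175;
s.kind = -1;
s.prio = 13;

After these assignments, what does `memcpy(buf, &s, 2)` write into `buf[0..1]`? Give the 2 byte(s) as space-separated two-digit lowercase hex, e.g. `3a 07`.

af 6e

[0+:9] mode=175 & 0x1ff = 0xaf; word=0x00af
[9+:2] kind=-1 & 0x3 = 0x3; word=0x06af
[11+:5] prio=13 & 0x1f = 0xd; word=0x6eaf
word = 0x6eaf → little-endian bytes:
  [0]=0xaf  [1]=0x6e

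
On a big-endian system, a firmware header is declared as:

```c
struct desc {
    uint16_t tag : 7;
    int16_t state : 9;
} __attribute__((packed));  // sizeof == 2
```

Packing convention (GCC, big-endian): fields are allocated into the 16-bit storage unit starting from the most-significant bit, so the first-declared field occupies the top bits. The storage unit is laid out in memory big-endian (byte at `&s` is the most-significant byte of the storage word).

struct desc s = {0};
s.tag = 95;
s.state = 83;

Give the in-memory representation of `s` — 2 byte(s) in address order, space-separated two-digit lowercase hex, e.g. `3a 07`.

tag:7 = 95 → 0x5f << 9 → word 0xbe00
state:9 = 83 → 0x53 << 0 → word 0xbe53
word = 0xbe53 → big-endian bytes:
  [0]=0xbe  [1]=0x53

be 53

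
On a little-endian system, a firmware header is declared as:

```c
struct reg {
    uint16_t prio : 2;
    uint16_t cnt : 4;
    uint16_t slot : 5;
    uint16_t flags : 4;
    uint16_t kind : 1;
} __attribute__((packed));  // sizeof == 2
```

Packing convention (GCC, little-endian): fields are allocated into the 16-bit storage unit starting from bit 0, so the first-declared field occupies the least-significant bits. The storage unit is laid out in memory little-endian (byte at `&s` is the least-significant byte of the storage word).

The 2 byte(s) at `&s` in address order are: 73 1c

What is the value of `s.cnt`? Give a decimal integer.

12

[0]=0x73 [1]=0x1c (little-endian) → word 0x1c73
prio [0+:2] = (word>>0) & 0x3 = 3
cnt [2+:4] = (word>>2) & 0xf = 12  ←
slot [6+:5] = (word>>6) & 0x1f = 17
flags [11+:4] = (word>>11) & 0xf = 3
kind [15+:1] = (word>>15) & 0x1 = 0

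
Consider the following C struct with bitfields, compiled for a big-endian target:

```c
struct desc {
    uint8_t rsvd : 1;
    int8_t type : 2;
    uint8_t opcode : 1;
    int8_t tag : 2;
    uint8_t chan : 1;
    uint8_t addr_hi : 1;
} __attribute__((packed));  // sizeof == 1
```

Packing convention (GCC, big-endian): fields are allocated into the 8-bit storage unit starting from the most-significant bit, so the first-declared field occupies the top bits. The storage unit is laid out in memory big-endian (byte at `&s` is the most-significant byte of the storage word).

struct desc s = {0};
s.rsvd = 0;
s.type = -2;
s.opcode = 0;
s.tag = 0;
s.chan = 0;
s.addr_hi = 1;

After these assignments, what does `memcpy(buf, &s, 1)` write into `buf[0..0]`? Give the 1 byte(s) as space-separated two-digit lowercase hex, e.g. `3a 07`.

41

[7+:1] rsvd=0 & 0x1 = 0x0; word=0x00
[5+:2] type=-2 & 0x3 = 0x2; word=0x40
[4+:1] opcode=0 & 0x1 = 0x0; word=0x40
[2+:2] tag=0 & 0x3 = 0x0; word=0x40
[1+:1] chan=0 & 0x1 = 0x0; word=0x40
[0+:1] addr_hi=1 & 0x1 = 0x1; word=0x41
word = 0x41 → big-endian bytes:
  [0]=0x41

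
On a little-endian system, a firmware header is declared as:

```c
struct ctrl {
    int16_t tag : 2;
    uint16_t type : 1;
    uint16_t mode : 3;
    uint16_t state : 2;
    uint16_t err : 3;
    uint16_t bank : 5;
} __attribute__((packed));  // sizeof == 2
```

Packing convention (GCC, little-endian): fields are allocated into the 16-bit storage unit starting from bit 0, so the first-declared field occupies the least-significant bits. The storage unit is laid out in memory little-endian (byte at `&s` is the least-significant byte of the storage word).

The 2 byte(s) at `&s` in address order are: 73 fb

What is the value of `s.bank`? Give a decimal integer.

31

[0]=0x73 [1]=0xfb (little-endian) → word 0xfb73
tag:2 @ bit 0 → (0xfb73>>0)&0x3 = 0x3
type:1 @ bit 2 → (0xfb73>>2)&0x1 = 0x0
mode:3 @ bit 3 → (0xfb73>>3)&0x7 = 0x6
state:2 @ bit 6 → (0xfb73>>6)&0x3 = 0x1
err:3 @ bit 8 → (0xfb73>>8)&0x7 = 0x3
bank:5 @ bit 11 → (0xfb73>>11)&0x1f = 0x1f  ←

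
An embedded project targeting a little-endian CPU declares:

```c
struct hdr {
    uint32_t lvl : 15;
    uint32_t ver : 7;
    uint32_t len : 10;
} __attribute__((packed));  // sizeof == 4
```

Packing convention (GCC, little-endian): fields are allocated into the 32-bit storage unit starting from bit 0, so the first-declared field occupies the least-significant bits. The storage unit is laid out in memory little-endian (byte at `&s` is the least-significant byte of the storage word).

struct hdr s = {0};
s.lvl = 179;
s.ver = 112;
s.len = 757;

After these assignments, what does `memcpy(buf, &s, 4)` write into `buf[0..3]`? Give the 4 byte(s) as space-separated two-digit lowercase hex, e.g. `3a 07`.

lvl:15 = 179 → 0xb3 << 0 → word 0x000000b3
ver:7 = 112 → 0x70 << 15 → word 0x003800b3
len:10 = 757 → 0x2f5 << 22 → word 0xbd7800b3
word = 0xbd7800b3 → little-endian bytes:
  [0]=0xb3  [1]=0x00  [2]=0x78  [3]=0xbd

b3 00 78 bd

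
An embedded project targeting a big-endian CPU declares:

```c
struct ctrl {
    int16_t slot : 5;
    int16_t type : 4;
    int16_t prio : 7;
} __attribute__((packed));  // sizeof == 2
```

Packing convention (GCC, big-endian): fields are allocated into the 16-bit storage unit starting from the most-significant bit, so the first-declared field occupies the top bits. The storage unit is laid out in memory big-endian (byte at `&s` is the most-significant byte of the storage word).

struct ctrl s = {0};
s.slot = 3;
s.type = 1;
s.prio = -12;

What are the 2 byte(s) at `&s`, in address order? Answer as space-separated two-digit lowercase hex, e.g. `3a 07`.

slot:5 = 3 → 0x3 << 11 → word 0x1800
type:4 = 1 → 0x1 << 7 → word 0x1880
prio:7 = -12 → 0x74 << 0 → word 0x18f4
word = 0x18f4 → big-endian bytes:
  [0]=0x18  [1]=0xf4

18 f4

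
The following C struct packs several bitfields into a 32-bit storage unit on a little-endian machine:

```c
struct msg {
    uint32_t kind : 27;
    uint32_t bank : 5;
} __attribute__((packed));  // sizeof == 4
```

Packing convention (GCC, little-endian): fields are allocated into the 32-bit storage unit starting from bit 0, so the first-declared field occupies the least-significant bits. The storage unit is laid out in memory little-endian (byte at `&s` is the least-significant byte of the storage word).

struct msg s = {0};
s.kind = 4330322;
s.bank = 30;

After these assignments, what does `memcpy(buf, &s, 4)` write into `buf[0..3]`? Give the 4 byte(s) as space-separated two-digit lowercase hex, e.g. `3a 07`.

52 13 42 f0

kind:27 = 4330322 → 0x421352 << 0 → word 0x00421352
bank:5 = 30 → 0x1e << 27 → word 0xf0421352
word = 0xf0421352 → little-endian bytes:
  [0]=0x52  [1]=0x13  [2]=0x42  [3]=0xf0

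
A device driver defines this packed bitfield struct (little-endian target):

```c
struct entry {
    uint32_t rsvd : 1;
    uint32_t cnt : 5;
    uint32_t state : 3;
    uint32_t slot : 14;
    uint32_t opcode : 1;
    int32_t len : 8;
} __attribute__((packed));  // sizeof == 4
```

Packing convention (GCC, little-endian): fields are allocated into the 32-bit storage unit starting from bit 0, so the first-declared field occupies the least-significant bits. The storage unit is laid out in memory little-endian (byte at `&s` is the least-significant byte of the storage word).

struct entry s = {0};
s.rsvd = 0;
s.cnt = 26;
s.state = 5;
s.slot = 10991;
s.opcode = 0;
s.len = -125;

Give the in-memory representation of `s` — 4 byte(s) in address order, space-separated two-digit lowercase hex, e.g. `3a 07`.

74 df 55 83

[0+:1] rsvd=0 & 0x1 = 0x0; word=0x00000000
[1+:5] cnt=26 & 0x1f = 0x1a; word=0x00000034
[6+:3] state=5 & 0x7 = 0x5; word=0x00000174
[9+:14] slot=10991 & 0x3fff = 0x2aef; word=0x0055df74
[23+:1] opcode=0 & 0x1 = 0x0; word=0x0055df74
[24+:8] len=-125 & 0xff = 0x83; word=0x8355df74
word = 0x8355df74 → little-endian bytes:
  [0]=0x74  [1]=0xdf  [2]=0x55  [3]=0x83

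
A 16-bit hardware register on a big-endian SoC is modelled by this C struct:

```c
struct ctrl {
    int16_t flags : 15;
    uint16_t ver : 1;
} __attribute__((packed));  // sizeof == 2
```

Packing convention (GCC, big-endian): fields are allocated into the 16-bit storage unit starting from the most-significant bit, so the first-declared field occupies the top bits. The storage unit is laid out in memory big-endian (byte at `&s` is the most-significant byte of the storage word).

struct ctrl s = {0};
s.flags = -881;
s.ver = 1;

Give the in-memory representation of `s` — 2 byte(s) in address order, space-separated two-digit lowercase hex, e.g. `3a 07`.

f9 1f

flags (15b) val=-881 bits=0x7c8f at bit 1: 0xf91e
ver (1b) val=1 bits=0x1 at bit 0: 0xf91f
word = 0xf91f → big-endian bytes:
  [0]=0xf9  [1]=0x1f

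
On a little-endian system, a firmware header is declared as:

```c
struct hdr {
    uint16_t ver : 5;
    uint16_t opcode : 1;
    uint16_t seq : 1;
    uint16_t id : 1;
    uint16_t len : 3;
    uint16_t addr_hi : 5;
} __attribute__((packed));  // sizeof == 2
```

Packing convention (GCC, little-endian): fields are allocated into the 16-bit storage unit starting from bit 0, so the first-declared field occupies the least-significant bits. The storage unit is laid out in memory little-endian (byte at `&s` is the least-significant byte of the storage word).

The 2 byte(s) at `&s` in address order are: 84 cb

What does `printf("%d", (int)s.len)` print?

3

[0]=0x84 [1]=0xcb (little-endian) → word 0xcb84
ver:5 @ bit 0 → (0xcb84>>0)&0x1f = 0x4
opcode:1 @ bit 5 → (0xcb84>>5)&0x1 = 0x0
seq:1 @ bit 6 → (0xcb84>>6)&0x1 = 0x0
id:1 @ bit 7 → (0xcb84>>7)&0x1 = 0x1
len:3 @ bit 8 → (0xcb84>>8)&0x7 = 0x3  ←
addr_hi:5 @ bit 11 → (0xcb84>>11)&0x1f = 0x19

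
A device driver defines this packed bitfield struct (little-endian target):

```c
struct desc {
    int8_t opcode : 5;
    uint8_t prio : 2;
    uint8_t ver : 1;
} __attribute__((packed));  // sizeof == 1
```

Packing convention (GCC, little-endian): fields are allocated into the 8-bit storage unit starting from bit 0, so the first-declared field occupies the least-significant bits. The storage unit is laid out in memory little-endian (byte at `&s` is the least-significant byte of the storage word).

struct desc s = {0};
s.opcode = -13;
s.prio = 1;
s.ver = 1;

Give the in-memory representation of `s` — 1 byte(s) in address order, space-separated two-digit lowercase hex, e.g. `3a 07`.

b3

[0+:5] opcode=-13 & 0x1f = 0x13; word=0x13
[5+:2] prio=1 & 0x3 = 0x1; word=0x33
[7+:1] ver=1 & 0x1 = 0x1; word=0xb3
word = 0xb3 → little-endian bytes:
  [0]=0xb3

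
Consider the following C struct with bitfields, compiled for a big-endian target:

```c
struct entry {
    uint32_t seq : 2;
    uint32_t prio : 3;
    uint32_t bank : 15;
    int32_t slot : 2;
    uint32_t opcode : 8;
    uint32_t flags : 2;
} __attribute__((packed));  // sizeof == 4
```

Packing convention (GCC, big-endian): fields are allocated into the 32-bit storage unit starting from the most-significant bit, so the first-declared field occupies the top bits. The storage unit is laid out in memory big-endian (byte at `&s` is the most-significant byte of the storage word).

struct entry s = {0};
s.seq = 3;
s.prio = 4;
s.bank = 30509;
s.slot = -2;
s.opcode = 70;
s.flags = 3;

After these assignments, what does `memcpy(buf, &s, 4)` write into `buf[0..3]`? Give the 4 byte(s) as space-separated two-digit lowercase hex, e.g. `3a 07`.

[30+:2] seq=3 & 0x3 = 0x3; word=0xc0000000
[27+:3] prio=4 & 0x7 = 0x4; word=0xe0000000
[12+:15] bank=30509 & 0x7fff = 0x772d; word=0xe772d000
[10+:2] slot=-2 & 0x3 = 0x2; word=0xe772d800
[2+:8] opcode=70 & 0xff = 0x46; word=0xe772d918
[0+:2] flags=3 & 0x3 = 0x3; word=0xe772d91b
word = 0xe772d91b → big-endian bytes:
  [0]=0xe7  [1]=0x72  [2]=0xd9  [3]=0x1b

e7 72 d9 1b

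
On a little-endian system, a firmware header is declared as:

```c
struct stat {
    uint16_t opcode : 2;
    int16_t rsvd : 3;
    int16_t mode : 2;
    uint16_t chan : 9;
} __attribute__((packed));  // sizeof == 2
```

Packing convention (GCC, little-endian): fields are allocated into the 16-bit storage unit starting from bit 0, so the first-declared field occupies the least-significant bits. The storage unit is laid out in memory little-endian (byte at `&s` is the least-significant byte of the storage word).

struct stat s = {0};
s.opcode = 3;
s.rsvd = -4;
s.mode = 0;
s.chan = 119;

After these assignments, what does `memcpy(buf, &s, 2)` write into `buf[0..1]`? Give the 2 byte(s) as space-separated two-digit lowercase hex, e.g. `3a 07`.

opcode:2 = 3 → 0x3 << 0 → word 0x0003
rsvd:3 = -4 → 0x4 << 2 → word 0x0013
mode:2 = 0 → 0x0 << 5 → word 0x0013
chan:9 = 119 → 0x77 << 7 → word 0x3b93
word = 0x3b93 → little-endian bytes:
  [0]=0x93  [1]=0x3b

93 3b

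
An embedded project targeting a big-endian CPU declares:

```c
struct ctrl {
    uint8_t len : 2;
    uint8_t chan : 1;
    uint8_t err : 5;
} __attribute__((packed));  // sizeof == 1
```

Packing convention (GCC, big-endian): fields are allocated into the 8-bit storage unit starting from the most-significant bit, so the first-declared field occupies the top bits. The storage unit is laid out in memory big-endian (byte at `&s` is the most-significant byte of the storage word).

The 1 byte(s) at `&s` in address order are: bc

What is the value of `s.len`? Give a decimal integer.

2

[0]=0xbc (big-endian) → word 0xbc
len:2 @ bit 6 → (0xbc>>6)&0x3 = 0x2  ←
chan:1 @ bit 5 → (0xbc>>5)&0x1 = 0x1
err:5 @ bit 0 → (0xbc>>0)&0x1f = 0x1c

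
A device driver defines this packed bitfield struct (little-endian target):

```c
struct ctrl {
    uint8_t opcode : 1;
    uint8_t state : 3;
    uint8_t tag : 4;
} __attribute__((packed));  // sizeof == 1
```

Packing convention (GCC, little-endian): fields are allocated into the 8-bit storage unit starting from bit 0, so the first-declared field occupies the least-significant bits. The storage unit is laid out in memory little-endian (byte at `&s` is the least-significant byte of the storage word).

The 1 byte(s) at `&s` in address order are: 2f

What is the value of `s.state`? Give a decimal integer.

[0]=0x2f (little-endian) → word 0x2f
opcode:1 @ bit 0 → (0x2f>>0)&0x1 = 0x1
state:3 @ bit 1 → (0x2f>>1)&0x7 = 0x7  ←
tag:4 @ bit 4 → (0x2f>>4)&0xf = 0x2

7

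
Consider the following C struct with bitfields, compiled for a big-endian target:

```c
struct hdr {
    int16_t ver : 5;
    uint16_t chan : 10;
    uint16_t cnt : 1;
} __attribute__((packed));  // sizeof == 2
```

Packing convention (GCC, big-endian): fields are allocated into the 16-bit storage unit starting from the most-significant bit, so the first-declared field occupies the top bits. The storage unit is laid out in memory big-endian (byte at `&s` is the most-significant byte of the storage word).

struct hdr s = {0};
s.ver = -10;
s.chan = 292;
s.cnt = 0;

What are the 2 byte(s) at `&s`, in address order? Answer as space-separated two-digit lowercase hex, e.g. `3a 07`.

b2 48

[11+:5] ver=-10 & 0x1f = 0x16; word=0xb000
[1+:10] chan=292 & 0x3ff = 0x124; word=0xb248
[0+:1] cnt=0 & 0x1 = 0x0; word=0xb248
word = 0xb248 → big-endian bytes:
  [0]=0xb2  [1]=0x48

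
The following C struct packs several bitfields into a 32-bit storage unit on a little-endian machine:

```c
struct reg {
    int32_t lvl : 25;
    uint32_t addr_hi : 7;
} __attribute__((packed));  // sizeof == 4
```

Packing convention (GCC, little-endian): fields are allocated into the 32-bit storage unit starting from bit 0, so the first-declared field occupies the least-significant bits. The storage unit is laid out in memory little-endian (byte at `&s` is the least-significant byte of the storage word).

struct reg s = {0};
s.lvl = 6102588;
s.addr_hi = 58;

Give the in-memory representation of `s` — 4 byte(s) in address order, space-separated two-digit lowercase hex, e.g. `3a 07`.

lvl (25b) val=6102588 bits=0x5d1e3c at bit 0: 0x005d1e3c
addr_hi (7b) val=58 bits=0x3a at bit 25: 0x745d1e3c
word = 0x745d1e3c → little-endian bytes:
  [0]=0x3c  [1]=0x1e  [2]=0x5d  [3]=0x74

3c 1e 5d 74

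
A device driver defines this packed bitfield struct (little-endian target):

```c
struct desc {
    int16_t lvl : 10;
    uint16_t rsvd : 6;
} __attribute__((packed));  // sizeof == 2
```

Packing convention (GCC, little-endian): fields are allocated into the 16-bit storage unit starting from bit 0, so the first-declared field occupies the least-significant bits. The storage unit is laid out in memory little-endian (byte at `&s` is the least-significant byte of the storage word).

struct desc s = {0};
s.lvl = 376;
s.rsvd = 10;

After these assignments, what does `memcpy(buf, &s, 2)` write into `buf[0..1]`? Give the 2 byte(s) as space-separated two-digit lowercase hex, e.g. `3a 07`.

78 29

lvl:10 = 376 → 0x178 << 0 → word 0x0178
rsvd:6 = 10 → 0xa << 10 → word 0x2978
word = 0x2978 → little-endian bytes:
  [0]=0x78  [1]=0x29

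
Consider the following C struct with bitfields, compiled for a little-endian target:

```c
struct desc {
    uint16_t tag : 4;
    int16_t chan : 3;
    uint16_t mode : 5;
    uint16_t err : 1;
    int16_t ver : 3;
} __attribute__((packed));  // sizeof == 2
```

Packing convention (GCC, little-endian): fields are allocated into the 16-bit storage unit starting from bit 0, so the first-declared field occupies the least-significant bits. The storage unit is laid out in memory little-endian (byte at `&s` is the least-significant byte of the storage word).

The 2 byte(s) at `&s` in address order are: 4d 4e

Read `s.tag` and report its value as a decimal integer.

13

[0]=0x4d [1]=0x4e (little-endian) → word 0x4e4d
tag:4 @ bit 0 → (0x4e4d>>0)&0xf = 0xd  ←
chan:3 @ bit 4 → (0x4e4d>>4)&0x7 = 0x4
mode:5 @ bit 7 → (0x4e4d>>7)&0x1f = 0x1c
err:1 @ bit 12 → (0x4e4d>>12)&0x1 = 0x0
ver:3 @ bit 13 → (0x4e4d>>13)&0x7 = 0x2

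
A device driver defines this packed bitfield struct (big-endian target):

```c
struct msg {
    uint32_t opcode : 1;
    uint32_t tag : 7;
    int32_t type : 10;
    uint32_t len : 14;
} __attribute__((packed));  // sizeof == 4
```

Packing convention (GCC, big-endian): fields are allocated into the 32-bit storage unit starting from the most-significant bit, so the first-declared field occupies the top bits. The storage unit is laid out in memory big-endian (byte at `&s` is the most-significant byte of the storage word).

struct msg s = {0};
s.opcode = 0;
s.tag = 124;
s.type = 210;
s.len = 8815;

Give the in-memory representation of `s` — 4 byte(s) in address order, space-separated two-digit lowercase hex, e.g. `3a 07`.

opcode:1 = 0 → 0x0 << 31 → word 0x00000000
tag:7 = 124 → 0x7c << 24 → word 0x7c000000
type:10 = 210 → 0xd2 << 14 → word 0x7c348000
len:14 = 8815 → 0x226f << 0 → word 0x7c34a26f
word = 0x7c34a26f → big-endian bytes:
  [0]=0x7c  [1]=0x34  [2]=0xa2  [3]=0x6f

7c 34 a2 6f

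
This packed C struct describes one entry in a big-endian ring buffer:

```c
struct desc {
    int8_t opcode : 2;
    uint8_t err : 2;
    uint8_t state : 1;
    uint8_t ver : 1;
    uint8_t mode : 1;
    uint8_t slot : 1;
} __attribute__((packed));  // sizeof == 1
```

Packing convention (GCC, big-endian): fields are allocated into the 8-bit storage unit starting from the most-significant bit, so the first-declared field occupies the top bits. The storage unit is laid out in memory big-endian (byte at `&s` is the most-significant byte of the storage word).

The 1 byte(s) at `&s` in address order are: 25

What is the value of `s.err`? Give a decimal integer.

2

[0]=0x25 (big-endian) → word 0x25
opcode:2 @ bit 6 → (0x25>>6)&0x3 = 0x0
err:2 @ bit 4 → (0x25>>4)&0x3 = 0x2  ←
state:1 @ bit 3 → (0x25>>3)&0x1 = 0x0
ver:1 @ bit 2 → (0x25>>2)&0x1 = 0x1
mode:1 @ bit 1 → (0x25>>1)&0x1 = 0x0
slot:1 @ bit 0 → (0x25>>0)&0x1 = 0x1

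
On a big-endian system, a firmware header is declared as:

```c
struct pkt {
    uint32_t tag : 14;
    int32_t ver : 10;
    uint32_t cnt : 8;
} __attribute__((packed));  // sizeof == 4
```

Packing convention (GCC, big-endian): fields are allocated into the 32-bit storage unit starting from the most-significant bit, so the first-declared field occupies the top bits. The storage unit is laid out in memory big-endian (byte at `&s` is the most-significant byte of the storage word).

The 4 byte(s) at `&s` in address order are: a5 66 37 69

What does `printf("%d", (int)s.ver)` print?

[0]=0xa5 [1]=0x66 [2]=0x37 [3]=0x69 (big-endian) → word 0xa5663769
tag:14 @ bit 18 → (0xa5663769>>18)&0x3fff = 0x2959
ver:10 @ bit 8 → (0xa5663769>>8)&0x3ff = 0x237  ←
cnt:8 @ bit 0 → (0xa5663769>>0)&0xff = 0x69
ver signed 10b, MSB=1: 567 - 1024 = -457

-457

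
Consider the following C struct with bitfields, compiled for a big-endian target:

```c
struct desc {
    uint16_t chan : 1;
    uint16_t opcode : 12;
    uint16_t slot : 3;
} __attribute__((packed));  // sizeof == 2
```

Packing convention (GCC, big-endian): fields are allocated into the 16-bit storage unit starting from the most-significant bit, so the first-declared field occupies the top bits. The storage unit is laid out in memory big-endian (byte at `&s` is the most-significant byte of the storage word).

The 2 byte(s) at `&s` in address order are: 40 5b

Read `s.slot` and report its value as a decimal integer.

[0]=0x40 [1]=0x5b (big-endian) → word 0x405b
chan [15+:1] = (word>>15) & 0x1 = 0
opcode [3+:12] = (word>>3) & 0xfff = 2059
slot [0+:3] = (word>>0) & 0x7 = 3  ←

3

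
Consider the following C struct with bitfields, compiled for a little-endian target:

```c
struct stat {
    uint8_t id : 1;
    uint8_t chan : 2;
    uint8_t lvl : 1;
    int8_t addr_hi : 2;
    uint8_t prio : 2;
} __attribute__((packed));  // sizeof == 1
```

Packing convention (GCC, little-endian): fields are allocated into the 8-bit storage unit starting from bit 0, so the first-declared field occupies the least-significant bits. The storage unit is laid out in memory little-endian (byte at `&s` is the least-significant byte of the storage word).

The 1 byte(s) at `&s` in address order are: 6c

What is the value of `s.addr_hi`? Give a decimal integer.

-2

[0]=0x6c (little-endian) → word 0x6c
id [0+:1] = (word>>0) & 0x1 = 0
chan [1+:2] = (word>>1) & 0x3 = 2
lvl [3+:1] = (word>>3) & 0x1 = 1
addr_hi [4+:2] = (word>>4) & 0x3 = 2  ←
prio [6+:2] = (word>>6) & 0x3 = 1
addr_hi signed 2b, MSB=1: 2 - 4 = -2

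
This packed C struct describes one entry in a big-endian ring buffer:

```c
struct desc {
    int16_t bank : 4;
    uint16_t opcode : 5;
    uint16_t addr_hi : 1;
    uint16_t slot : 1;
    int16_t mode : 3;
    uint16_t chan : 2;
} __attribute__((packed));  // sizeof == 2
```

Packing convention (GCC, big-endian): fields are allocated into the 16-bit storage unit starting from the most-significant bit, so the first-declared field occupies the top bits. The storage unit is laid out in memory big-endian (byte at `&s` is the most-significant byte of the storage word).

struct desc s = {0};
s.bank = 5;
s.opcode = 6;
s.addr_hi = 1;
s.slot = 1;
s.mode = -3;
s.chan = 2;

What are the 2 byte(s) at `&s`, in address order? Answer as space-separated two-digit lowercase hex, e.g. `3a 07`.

53 76

[12+:4] bank=5 & 0xf = 0x5; word=0x5000
[7+:5] opcode=6 & 0x1f = 0x6; word=0x5300
[6+:1] addr_hi=1 & 0x1 = 0x1; word=0x5340
[5+:1] slot=1 & 0x1 = 0x1; word=0x5360
[2+:3] mode=-3 & 0x7 = 0x5; word=0x5374
[0+:2] chan=2 & 0x3 = 0x2; word=0x5376
word = 0x5376 → big-endian bytes:
  [0]=0x53  [1]=0x76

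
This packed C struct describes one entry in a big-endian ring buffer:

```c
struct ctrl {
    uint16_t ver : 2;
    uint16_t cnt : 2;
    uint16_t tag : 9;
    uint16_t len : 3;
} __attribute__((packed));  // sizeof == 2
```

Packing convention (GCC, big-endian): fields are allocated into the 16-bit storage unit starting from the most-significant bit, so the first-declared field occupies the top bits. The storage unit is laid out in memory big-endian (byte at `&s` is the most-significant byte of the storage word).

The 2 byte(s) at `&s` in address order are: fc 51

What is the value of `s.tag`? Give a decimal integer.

[0]=0xfc [1]=0x51 (big-endian) → word 0xfc51
ver [14+:2] = (word>>14) & 0x3 = 3
cnt [12+:2] = (word>>12) & 0x3 = 3
tag [3+:9] = (word>>3) & 0x1ff = 394  ←
len [0+:3] = (word>>0) & 0x7 = 1

394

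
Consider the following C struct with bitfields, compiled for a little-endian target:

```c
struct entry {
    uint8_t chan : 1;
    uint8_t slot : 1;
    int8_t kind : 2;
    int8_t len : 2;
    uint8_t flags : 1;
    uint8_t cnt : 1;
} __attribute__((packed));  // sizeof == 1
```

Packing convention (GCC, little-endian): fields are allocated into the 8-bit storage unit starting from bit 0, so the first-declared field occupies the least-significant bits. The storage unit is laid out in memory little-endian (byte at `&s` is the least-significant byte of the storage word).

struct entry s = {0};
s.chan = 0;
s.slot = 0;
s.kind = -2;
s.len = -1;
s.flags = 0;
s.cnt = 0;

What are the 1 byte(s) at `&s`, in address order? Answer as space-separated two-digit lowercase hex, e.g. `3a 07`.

38

chan:1 = 0 → 0x0 << 0 → word 0x00
slot:1 = 0 → 0x0 << 1 → word 0x00
kind:2 = -2 → 0x2 << 2 → word 0x08
len:2 = -1 → 0x3 << 4 → word 0x38
flags:1 = 0 → 0x0 << 6 → word 0x38
cnt:1 = 0 → 0x0 << 7 → word 0x38
word = 0x38 → little-endian bytes:
  [0]=0x38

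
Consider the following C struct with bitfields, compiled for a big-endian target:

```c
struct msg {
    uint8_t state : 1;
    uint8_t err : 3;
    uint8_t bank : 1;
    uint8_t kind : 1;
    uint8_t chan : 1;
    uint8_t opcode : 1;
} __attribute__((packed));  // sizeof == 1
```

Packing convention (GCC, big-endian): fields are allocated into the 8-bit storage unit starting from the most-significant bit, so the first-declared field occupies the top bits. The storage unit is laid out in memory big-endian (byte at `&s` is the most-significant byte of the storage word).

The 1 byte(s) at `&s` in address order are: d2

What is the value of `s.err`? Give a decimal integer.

5

[0]=0xd2 (big-endian) → word 0xd2
state:1 @ bit 7 → (0xd2>>7)&0x1 = 0x1
err:3 @ bit 4 → (0xd2>>4)&0x7 = 0x5  ←
bank:1 @ bit 3 → (0xd2>>3)&0x1 = 0x0
kind:1 @ bit 2 → (0xd2>>2)&0x1 = 0x0
chan:1 @ bit 1 → (0xd2>>1)&0x1 = 0x1
opcode:1 @ bit 0 → (0xd2>>0)&0x1 = 0x0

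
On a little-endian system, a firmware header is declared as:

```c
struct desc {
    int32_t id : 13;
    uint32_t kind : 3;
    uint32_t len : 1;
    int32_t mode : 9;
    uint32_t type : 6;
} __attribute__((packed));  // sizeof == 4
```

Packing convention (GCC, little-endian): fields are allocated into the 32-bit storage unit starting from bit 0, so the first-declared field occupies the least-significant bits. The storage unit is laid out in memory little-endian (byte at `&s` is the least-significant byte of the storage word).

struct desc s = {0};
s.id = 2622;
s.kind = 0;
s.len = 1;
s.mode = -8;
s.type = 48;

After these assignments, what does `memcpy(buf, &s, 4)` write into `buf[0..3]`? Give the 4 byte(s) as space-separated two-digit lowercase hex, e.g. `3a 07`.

3e 0a f1 c3

id (13b) val=2622 bits=0xa3e at bit 0: 0x00000a3e
kind (3b) val=0 bits=0x0 at bit 13: 0x00000a3e
len (1b) val=1 bits=0x1 at bit 16: 0x00010a3e
mode (9b) val=-8 bits=0x1f8 at bit 17: 0x03f10a3e
type (6b) val=48 bits=0x30 at bit 26: 0xc3f10a3e
word = 0xc3f10a3e → little-endian bytes:
  [0]=0x3e  [1]=0x0a  [2]=0xf1  [3]=0xc3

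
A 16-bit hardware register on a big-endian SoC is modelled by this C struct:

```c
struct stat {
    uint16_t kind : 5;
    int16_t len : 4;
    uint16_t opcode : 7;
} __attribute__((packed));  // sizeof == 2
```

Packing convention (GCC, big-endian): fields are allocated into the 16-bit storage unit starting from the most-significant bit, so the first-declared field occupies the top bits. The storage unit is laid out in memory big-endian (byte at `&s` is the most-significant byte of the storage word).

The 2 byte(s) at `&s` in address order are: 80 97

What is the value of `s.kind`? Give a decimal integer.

[0]=0x80 [1]=0x97 (big-endian) → word 0x8097
kind:5 @ bit 11 → (0x8097>>11)&0x1f = 0x10  ←
len:4 @ bit 7 → (0x8097>>7)&0xf = 0x1
opcode:7 @ bit 0 → (0x8097>>0)&0x7f = 0x17

16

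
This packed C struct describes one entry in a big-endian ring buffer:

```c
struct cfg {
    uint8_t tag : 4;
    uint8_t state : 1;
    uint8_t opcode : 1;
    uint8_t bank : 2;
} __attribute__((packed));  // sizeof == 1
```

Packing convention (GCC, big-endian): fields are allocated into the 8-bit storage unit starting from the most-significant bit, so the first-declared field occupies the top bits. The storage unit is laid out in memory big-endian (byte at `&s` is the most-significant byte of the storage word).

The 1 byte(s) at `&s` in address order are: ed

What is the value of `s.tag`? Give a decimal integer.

[0]=0xed (big-endian) → word 0xed
tag:4 @ bit 4 → (0xed>>4)&0xf = 0xe  ←
state:1 @ bit 3 → (0xed>>3)&0x1 = 0x1
opcode:1 @ bit 2 → (0xed>>2)&0x1 = 0x1
bank:2 @ bit 0 → (0xed>>0)&0x3 = 0x1

14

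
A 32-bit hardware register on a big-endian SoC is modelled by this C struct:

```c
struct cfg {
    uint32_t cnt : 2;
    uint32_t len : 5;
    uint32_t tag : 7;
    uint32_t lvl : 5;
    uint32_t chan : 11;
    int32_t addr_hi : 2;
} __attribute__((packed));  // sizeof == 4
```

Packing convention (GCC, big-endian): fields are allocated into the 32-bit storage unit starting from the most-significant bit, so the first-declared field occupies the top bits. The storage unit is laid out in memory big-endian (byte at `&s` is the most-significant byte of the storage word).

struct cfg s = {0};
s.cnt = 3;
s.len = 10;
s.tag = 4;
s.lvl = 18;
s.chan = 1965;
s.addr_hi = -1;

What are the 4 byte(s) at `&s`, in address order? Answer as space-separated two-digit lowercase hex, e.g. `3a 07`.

[30+:2] cnt=3 & 0x3 = 0x3; word=0xc0000000
[25+:5] len=10 & 0x1f = 0xa; word=0xd4000000
[18+:7] tag=4 & 0x7f = 0x4; word=0xd4100000
[13+:5] lvl=18 & 0x1f = 0x12; word=0xd4124000
[2+:11] chan=1965 & 0x7ff = 0x7ad; word=0xd4125eb4
[0+:2] addr_hi=-1 & 0x3 = 0x3; word=0xd4125eb7
word = 0xd4125eb7 → big-endian bytes:
  [0]=0xd4  [1]=0x12  [2]=0x5e  [3]=0xb7

d4 12 5e b7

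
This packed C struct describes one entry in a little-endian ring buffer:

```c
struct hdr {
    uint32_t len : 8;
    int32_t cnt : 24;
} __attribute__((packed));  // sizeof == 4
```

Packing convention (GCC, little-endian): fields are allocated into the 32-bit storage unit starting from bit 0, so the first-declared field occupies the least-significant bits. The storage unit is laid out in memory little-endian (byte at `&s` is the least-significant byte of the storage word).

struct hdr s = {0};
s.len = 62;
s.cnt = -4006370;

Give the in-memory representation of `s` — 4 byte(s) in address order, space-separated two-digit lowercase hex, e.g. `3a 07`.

3e 1e de c2

[0+:8] len=62 & 0xff = 0x3e; word=0x0000003e
[8+:24] cnt=-4006370 & 0xffffff = 0xc2de1e; word=0xc2de1e3e
word = 0xc2de1e3e → little-endian bytes:
  [0]=0x3e  [1]=0x1e  [2]=0xde  [3]=0xc2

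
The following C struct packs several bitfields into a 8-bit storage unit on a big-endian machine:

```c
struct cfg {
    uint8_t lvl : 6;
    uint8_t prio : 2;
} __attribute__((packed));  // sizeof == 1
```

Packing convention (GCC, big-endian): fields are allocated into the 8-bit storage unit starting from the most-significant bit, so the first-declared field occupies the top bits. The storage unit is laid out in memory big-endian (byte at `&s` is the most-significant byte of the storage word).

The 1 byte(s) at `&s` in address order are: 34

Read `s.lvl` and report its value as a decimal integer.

13

[0]=0x34 (big-endian) → word 0x34
lvl:6 @ bit 2 → (0x34>>2)&0x3f = 0xd  ←
prio:2 @ bit 0 → (0x34>>0)&0x3 = 0x0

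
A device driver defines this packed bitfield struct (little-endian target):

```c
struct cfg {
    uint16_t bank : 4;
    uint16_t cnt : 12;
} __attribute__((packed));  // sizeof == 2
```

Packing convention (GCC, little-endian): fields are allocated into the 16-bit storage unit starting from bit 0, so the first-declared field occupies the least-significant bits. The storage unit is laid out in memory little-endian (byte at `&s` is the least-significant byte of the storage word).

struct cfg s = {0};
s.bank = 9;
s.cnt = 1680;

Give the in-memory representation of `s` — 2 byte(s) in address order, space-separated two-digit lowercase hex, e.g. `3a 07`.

[0+:4] bank=9 & 0xf = 0x9; word=0x0009
[4+:12] cnt=1680 & 0xfff = 0x690; word=0x6909
word = 0x6909 → little-endian bytes:
  [0]=0x09  [1]=0x69

09 69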